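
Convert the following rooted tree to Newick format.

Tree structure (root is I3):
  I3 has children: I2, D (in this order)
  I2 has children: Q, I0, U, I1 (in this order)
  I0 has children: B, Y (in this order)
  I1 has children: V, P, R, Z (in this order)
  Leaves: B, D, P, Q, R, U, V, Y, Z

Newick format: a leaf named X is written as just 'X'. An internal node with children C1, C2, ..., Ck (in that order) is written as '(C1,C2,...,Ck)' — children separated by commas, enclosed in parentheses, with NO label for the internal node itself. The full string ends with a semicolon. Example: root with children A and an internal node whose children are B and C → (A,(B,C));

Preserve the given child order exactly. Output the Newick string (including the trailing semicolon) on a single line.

internal I3 with children ['I2', 'D']
  internal I2 with children ['Q', 'I0', 'U', 'I1']
    leaf 'Q' → 'Q'
    internal I0 with children ['B', 'Y']
      leaf 'B' → 'B'
      leaf 'Y' → 'Y'
    → '(B,Y)'
    leaf 'U' → 'U'
    internal I1 with children ['V', 'P', 'R', 'Z']
      leaf 'V' → 'V'
      leaf 'P' → 'P'
      leaf 'R' → 'R'
      leaf 'Z' → 'Z'
    → '(V,P,R,Z)'
  → '(Q,(B,Y),U,(V,P,R,Z))'
  leaf 'D' → 'D'
→ '((Q,(B,Y),U,(V,P,R,Z)),D)'
Final: ((Q,(B,Y),U,(V,P,R,Z)),D);

Answer: ((Q,(B,Y),U,(V,P,R,Z)),D);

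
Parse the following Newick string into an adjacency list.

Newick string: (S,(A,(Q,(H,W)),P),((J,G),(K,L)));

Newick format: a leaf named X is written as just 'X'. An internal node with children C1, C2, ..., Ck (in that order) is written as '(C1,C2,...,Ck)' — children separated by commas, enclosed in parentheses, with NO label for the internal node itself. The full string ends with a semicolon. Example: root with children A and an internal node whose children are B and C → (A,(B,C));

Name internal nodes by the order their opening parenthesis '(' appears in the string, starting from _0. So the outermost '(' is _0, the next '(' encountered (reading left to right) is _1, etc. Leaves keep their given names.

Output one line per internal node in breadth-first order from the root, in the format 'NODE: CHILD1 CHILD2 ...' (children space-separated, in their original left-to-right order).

Answer: _0: S _1 _4
_1: A _2 P
_4: _5 _6
_2: Q _3
_5: J G
_6: K L
_3: H W

Derivation:
Input: (S,(A,(Q,(H,W)),P),((J,G),(K,L)));
Scanning left-to-right, naming '(' by encounter order:
  pos 0: '(' -> open internal node _0 (depth 1)
  pos 3: '(' -> open internal node _1 (depth 2)
  pos 6: '(' -> open internal node _2 (depth 3)
  pos 9: '(' -> open internal node _3 (depth 4)
  pos 13: ')' -> close internal node _3 (now at depth 3)
  pos 14: ')' -> close internal node _2 (now at depth 2)
  pos 17: ')' -> close internal node _1 (now at depth 1)
  pos 19: '(' -> open internal node _4 (depth 2)
  pos 20: '(' -> open internal node _5 (depth 3)
  pos 24: ')' -> close internal node _5 (now at depth 2)
  pos 26: '(' -> open internal node _6 (depth 3)
  pos 30: ')' -> close internal node _6 (now at depth 2)
  pos 31: ')' -> close internal node _4 (now at depth 1)
  pos 32: ')' -> close internal node _0 (now at depth 0)
Total internal nodes: 7
BFS adjacency from root:
  _0: S _1 _4
  _1: A _2 P
  _4: _5 _6
  _2: Q _3
  _5: J G
  _6: K L
  _3: H W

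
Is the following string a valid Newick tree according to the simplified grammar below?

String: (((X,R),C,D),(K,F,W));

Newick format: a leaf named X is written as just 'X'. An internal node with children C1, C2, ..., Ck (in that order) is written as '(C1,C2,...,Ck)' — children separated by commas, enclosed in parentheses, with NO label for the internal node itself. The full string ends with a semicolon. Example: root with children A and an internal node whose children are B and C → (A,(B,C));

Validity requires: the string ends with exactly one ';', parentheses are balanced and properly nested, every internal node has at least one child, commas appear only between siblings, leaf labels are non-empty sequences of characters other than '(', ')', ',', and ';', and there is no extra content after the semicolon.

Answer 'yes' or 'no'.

Answer: yes

Derivation:
Input: (((X,R),C,D),(K,F,W));
Paren balance: 4 '(' vs 4 ')' OK
Ends with single ';': True
Full parse: OK
Valid: True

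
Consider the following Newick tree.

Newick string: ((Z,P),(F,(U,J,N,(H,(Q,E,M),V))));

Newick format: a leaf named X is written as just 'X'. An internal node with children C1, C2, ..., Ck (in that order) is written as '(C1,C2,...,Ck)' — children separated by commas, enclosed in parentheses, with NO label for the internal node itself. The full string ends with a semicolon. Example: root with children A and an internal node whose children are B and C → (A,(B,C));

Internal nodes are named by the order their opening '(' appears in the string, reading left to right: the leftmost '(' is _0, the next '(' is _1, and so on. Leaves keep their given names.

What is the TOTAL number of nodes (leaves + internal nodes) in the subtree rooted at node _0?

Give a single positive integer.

Newick: ((Z,P),(F,(U,J,N,(H,(Q,E,M),V))));
Locate _0: it is the '(' at position 0 (the 1st '(' reading left to right).
Query: subtree rooted at _0
_0: subtree_size = 1 + 16
  _1: subtree_size = 1 + 2
    Z: subtree_size = 1 + 0
    P: subtree_size = 1 + 0
  _2: subtree_size = 1 + 12
    F: subtree_size = 1 + 0
    _3: subtree_size = 1 + 10
      U: subtree_size = 1 + 0
      J: subtree_size = 1 + 0
      N: subtree_size = 1 + 0
      _4: subtree_size = 1 + 6
        H: subtree_size = 1 + 0
        _5: subtree_size = 1 + 3
          Q: subtree_size = 1 + 0
          E: subtree_size = 1 + 0
          M: subtree_size = 1 + 0
        V: subtree_size = 1 + 0
Total subtree size of _0: 17

Answer: 17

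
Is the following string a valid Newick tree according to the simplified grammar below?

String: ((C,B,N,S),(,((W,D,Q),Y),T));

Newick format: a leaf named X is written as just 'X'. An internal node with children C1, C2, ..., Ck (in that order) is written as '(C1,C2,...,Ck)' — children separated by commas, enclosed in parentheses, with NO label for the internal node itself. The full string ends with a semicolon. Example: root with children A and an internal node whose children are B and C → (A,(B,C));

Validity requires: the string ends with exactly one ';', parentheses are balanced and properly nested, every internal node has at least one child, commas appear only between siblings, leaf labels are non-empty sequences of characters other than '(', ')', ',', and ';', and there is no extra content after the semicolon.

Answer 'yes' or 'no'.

Input: ((C,B,N,S),(,((W,D,Q),Y),T));
Paren balance: 5 '(' vs 5 ')' OK
Ends with single ';': True
Full parse: FAILS (empty leaf label at pos 12)
Valid: False

Answer: no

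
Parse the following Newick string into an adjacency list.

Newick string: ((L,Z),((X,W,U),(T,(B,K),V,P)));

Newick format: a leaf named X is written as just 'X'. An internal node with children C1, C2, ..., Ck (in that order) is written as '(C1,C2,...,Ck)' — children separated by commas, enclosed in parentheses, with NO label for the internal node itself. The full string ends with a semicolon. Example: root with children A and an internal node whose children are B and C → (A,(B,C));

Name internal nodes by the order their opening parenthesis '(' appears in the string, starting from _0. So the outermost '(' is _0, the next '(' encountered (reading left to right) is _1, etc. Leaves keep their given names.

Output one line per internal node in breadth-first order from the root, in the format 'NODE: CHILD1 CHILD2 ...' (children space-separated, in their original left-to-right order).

Answer: _0: _1 _2
_1: L Z
_2: _3 _4
_3: X W U
_4: T _5 V P
_5: B K

Derivation:
Input: ((L,Z),((X,W,U),(T,(B,K),V,P)));
Scanning left-to-right, naming '(' by encounter order:
  pos 0: '(' -> open internal node _0 (depth 1)
  pos 1: '(' -> open internal node _1 (depth 2)
  pos 5: ')' -> close internal node _1 (now at depth 1)
  pos 7: '(' -> open internal node _2 (depth 2)
  pos 8: '(' -> open internal node _3 (depth 3)
  pos 14: ')' -> close internal node _3 (now at depth 2)
  pos 16: '(' -> open internal node _4 (depth 3)
  pos 19: '(' -> open internal node _5 (depth 4)
  pos 23: ')' -> close internal node _5 (now at depth 3)
  pos 28: ')' -> close internal node _4 (now at depth 2)
  pos 29: ')' -> close internal node _2 (now at depth 1)
  pos 30: ')' -> close internal node _0 (now at depth 0)
Total internal nodes: 6
BFS adjacency from root:
  _0: _1 _2
  _1: L Z
  _2: _3 _4
  _3: X W U
  _4: T _5 V P
  _5: B K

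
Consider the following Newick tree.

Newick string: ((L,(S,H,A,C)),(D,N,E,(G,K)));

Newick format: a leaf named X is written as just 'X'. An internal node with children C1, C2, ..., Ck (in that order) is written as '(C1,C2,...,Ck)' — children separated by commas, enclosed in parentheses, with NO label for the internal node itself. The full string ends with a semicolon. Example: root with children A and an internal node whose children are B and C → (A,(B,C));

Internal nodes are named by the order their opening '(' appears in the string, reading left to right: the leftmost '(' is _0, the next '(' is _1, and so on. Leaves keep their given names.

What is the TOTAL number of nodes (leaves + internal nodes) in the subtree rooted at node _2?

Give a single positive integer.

Newick: ((L,(S,H,A,C)),(D,N,E,(G,K)));
Locate _2: it is the '(' at position 4 (the 3rd '(' reading left to right).
Query: subtree rooted at _2
_2: subtree_size = 1 + 4
  S: subtree_size = 1 + 0
  H: subtree_size = 1 + 0
  A: subtree_size = 1 + 0
  C: subtree_size = 1 + 0
Total subtree size of _2: 5

Answer: 5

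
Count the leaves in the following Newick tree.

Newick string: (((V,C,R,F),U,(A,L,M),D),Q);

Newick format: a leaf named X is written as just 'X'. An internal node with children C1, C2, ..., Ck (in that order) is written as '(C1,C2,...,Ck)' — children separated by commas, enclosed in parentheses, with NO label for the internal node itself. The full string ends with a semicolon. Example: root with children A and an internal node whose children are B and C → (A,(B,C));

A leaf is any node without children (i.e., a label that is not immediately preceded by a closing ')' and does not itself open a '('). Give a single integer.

Newick: (((V,C,R,F),U,(A,L,M),D),Q);
Scan left-to-right; a leaf is any maximal label run not followed by '(':
  pos 3: leaf 'V' → count = 1
  pos 5: leaf 'C' → count = 2
  pos 7: leaf 'R' → count = 3
  pos 9: leaf 'F' → count = 4
  pos 12: leaf 'U' → count = 5
  pos 15: leaf 'A' → count = 6
  pos 17: leaf 'L' → count = 7
  pos 19: leaf 'M' → count = 8
  pos 22: leaf 'D' → count = 9
  pos 25: leaf 'Q' → count = 10
Total leaves: 10

Answer: 10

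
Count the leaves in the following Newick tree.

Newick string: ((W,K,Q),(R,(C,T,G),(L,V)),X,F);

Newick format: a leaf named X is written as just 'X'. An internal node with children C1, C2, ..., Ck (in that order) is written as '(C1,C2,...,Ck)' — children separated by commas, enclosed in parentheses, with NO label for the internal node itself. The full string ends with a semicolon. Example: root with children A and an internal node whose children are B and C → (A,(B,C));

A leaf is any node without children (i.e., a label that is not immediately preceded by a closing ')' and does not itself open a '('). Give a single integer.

Answer: 11

Derivation:
Newick: ((W,K,Q),(R,(C,T,G),(L,V)),X,F);
Scan left-to-right; a leaf is any maximal label run not followed by '(':
  pos 2: leaf 'W' → count = 1
  pos 4: leaf 'K' → count = 2
  pos 6: leaf 'Q' → count = 3
  pos 10: leaf 'R' → count = 4
  pos 13: leaf 'C' → count = 5
  pos 15: leaf 'T' → count = 6
  pos 17: leaf 'G' → count = 7
  pos 21: leaf 'L' → count = 8
  pos 23: leaf 'V' → count = 9
  pos 27: leaf 'X' → count = 10
  pos 29: leaf 'F' → count = 11
Total leaves: 11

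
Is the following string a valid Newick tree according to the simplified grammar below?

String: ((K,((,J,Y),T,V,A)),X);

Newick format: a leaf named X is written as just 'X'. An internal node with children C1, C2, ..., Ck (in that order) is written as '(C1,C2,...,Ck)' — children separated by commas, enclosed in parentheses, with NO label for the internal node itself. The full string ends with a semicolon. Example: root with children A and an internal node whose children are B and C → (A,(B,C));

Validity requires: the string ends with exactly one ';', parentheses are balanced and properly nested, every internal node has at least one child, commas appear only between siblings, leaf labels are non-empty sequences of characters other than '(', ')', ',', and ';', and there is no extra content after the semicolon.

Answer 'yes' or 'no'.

Input: ((K,((,J,Y),T,V,A)),X);
Paren balance: 4 '(' vs 4 ')' OK
Ends with single ';': True
Full parse: FAILS (empty leaf label at pos 6)
Valid: False

Answer: no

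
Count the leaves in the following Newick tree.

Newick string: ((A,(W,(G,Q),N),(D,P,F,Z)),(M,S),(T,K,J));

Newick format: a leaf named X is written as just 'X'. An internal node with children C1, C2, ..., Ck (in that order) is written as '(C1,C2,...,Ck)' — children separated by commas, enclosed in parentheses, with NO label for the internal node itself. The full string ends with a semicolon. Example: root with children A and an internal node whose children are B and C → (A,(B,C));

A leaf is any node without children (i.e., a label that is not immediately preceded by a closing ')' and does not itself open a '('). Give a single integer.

Answer: 14

Derivation:
Newick: ((A,(W,(G,Q),N),(D,P,F,Z)),(M,S),(T,K,J));
Scan left-to-right; a leaf is any maximal label run not followed by '(':
  pos 2: leaf 'A' → count = 1
  pos 5: leaf 'W' → count = 2
  pos 8: leaf 'G' → count = 3
  pos 10: leaf 'Q' → count = 4
  pos 13: leaf 'N' → count = 5
  pos 17: leaf 'D' → count = 6
  pos 19: leaf 'P' → count = 7
  pos 21: leaf 'F' → count = 8
  pos 23: leaf 'Z' → count = 9
  pos 28: leaf 'M' → count = 10
  pos 30: leaf 'S' → count = 11
  pos 34: leaf 'T' → count = 12
  pos 36: leaf 'K' → count = 13
  pos 38: leaf 'J' → count = 14
Total leaves: 14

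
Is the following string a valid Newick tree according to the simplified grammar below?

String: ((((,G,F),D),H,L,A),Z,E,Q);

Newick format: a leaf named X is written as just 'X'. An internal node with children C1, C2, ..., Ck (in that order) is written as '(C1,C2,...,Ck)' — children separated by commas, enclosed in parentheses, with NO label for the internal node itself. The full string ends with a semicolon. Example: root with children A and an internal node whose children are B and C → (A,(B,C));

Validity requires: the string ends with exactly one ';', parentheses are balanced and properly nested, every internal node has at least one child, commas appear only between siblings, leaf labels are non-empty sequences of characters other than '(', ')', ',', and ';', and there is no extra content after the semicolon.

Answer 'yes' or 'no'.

Answer: no

Derivation:
Input: ((((,G,F),D),H,L,A),Z,E,Q);
Paren balance: 4 '(' vs 4 ')' OK
Ends with single ';': True
Full parse: FAILS (empty leaf label at pos 4)
Valid: False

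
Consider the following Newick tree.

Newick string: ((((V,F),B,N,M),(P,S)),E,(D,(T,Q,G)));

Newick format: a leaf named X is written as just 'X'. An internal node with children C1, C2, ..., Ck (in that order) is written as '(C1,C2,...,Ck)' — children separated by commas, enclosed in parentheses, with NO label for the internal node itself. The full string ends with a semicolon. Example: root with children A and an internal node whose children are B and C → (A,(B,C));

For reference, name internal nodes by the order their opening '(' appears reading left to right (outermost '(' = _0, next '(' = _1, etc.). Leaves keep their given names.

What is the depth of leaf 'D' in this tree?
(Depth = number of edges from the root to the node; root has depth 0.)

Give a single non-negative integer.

Newick: ((((V,F),B,N,M),(P,S)),E,(D,(T,Q,G)));
Naming internals by '(' encounter order: outermost '(' = _0, next = _1, ...
Query node: D
Path from root: _0 -> _5 -> D
Depth of D: 2 (number of edges from root)

Answer: 2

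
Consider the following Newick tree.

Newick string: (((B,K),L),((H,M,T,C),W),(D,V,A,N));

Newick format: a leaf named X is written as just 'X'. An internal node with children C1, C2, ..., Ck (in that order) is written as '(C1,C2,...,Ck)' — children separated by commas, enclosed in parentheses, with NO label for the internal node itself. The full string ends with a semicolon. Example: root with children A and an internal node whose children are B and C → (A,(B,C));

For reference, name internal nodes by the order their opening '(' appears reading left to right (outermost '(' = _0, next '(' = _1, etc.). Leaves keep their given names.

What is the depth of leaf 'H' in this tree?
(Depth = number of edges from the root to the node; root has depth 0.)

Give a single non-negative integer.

Answer: 3

Derivation:
Newick: (((B,K),L),((H,M,T,C),W),(D,V,A,N));
Naming internals by '(' encounter order: outermost '(' = _0, next = _1, ...
Query node: H
Path from root: _0 -> _3 -> _4 -> H
Depth of H: 3 (number of edges from root)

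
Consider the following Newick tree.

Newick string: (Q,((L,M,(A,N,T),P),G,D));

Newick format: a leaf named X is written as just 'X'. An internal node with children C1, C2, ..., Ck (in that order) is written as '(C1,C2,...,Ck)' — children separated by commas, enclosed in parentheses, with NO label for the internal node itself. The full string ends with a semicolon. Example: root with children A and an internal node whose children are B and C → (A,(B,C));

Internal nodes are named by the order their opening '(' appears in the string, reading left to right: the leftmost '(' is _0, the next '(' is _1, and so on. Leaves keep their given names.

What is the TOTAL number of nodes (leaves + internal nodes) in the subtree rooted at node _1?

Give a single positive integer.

Newick: (Q,((L,M,(A,N,T),P),G,D));
Locate _1: it is the '(' at position 3 (the 2nd '(' reading left to right).
Query: subtree rooted at _1
_1: subtree_size = 1 + 10
  _2: subtree_size = 1 + 7
    L: subtree_size = 1 + 0
    M: subtree_size = 1 + 0
    _3: subtree_size = 1 + 3
      A: subtree_size = 1 + 0
      N: subtree_size = 1 + 0
      T: subtree_size = 1 + 0
    P: subtree_size = 1 + 0
  G: subtree_size = 1 + 0
  D: subtree_size = 1 + 0
Total subtree size of _1: 11

Answer: 11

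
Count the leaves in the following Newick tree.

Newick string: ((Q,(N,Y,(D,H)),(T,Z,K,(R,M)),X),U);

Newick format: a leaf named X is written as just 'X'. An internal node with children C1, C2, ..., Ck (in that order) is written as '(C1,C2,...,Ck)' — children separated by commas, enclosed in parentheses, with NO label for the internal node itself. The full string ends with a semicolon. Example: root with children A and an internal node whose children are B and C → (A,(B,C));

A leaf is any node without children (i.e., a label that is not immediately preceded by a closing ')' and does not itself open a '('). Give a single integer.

Answer: 12

Derivation:
Newick: ((Q,(N,Y,(D,H)),(T,Z,K,(R,M)),X),U);
Scan left-to-right; a leaf is any maximal label run not followed by '(':
  pos 2: leaf 'Q' → count = 1
  pos 5: leaf 'N' → count = 2
  pos 7: leaf 'Y' → count = 3
  pos 10: leaf 'D' → count = 4
  pos 12: leaf 'H' → count = 5
  pos 17: leaf 'T' → count = 6
  pos 19: leaf 'Z' → count = 7
  pos 21: leaf 'K' → count = 8
  pos 24: leaf 'R' → count = 9
  pos 26: leaf 'M' → count = 10
  pos 30: leaf 'X' → count = 11
  pos 33: leaf 'U' → count = 12
Total leaves: 12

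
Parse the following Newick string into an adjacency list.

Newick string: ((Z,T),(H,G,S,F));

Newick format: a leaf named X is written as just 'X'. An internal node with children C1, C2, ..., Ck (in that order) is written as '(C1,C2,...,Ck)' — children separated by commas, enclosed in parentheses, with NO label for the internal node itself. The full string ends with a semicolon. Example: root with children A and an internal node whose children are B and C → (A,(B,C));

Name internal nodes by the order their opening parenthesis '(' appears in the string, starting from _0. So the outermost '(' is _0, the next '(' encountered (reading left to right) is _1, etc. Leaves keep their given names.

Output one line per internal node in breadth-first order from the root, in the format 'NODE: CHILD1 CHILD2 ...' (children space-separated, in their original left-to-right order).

Answer: _0: _1 _2
_1: Z T
_2: H G S F

Derivation:
Input: ((Z,T),(H,G,S,F));
Scanning left-to-right, naming '(' by encounter order:
  pos 0: '(' -> open internal node _0 (depth 1)
  pos 1: '(' -> open internal node _1 (depth 2)
  pos 5: ')' -> close internal node _1 (now at depth 1)
  pos 7: '(' -> open internal node _2 (depth 2)
  pos 15: ')' -> close internal node _2 (now at depth 1)
  pos 16: ')' -> close internal node _0 (now at depth 0)
Total internal nodes: 3
BFS adjacency from root:
  _0: _1 _2
  _1: Z T
  _2: H G S F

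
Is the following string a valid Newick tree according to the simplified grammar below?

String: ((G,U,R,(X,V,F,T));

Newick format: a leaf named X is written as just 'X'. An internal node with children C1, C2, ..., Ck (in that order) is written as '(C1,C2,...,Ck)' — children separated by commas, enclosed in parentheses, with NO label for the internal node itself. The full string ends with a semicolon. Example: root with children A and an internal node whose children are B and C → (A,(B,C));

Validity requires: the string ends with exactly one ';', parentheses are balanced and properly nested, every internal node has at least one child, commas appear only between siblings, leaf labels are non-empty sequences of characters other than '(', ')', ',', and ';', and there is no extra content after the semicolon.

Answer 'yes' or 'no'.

Answer: no

Derivation:
Input: ((G,U,R,(X,V,F,T));
Paren balance: 3 '(' vs 2 ')' MISMATCH
Ends with single ';': True
Full parse: FAILS (expected , or ) at pos 18)
Valid: False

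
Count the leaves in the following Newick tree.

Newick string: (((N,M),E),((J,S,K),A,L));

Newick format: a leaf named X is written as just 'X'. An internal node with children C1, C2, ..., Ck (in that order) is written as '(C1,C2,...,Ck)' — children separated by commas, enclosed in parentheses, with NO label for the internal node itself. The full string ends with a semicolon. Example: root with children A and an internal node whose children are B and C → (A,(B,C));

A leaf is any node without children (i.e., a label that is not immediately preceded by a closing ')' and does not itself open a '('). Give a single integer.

Newick: (((N,M),E),((J,S,K),A,L));
Scan left-to-right; a leaf is any maximal label run not followed by '(':
  pos 3: leaf 'N' → count = 1
  pos 5: leaf 'M' → count = 2
  pos 8: leaf 'E' → count = 3
  pos 13: leaf 'J' → count = 4
  pos 15: leaf 'S' → count = 5
  pos 17: leaf 'K' → count = 6
  pos 20: leaf 'A' → count = 7
  pos 22: leaf 'L' → count = 8
Total leaves: 8

Answer: 8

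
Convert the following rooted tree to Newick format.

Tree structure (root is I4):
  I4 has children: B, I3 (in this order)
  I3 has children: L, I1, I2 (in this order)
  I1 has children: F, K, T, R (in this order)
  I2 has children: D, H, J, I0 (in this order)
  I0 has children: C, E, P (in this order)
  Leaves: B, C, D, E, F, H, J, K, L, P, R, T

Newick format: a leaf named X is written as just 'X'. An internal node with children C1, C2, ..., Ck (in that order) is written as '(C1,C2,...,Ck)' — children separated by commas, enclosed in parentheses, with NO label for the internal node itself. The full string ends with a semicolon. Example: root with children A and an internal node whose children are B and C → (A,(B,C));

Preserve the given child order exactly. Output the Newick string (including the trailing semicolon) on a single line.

internal I4 with children ['B', 'I3']
  leaf 'B' → 'B'
  internal I3 with children ['L', 'I1', 'I2']
    leaf 'L' → 'L'
    internal I1 with children ['F', 'K', 'T', 'R']
      leaf 'F' → 'F'
      leaf 'K' → 'K'
      leaf 'T' → 'T'
      leaf 'R' → 'R'
    → '(F,K,T,R)'
    internal I2 with children ['D', 'H', 'J', 'I0']
      leaf 'D' → 'D'
      leaf 'H' → 'H'
      leaf 'J' → 'J'
      internal I0 with children ['C', 'E', 'P']
        leaf 'C' → 'C'
        leaf 'E' → 'E'
        leaf 'P' → 'P'
      → '(C,E,P)'
    → '(D,H,J,(C,E,P))'
  → '(L,(F,K,T,R),(D,H,J,(C,E,P)))'
→ '(B,(L,(F,K,T,R),(D,H,J,(C,E,P))))'
Final: (B,(L,(F,K,T,R),(D,H,J,(C,E,P))));

Answer: (B,(L,(F,K,T,R),(D,H,J,(C,E,P))));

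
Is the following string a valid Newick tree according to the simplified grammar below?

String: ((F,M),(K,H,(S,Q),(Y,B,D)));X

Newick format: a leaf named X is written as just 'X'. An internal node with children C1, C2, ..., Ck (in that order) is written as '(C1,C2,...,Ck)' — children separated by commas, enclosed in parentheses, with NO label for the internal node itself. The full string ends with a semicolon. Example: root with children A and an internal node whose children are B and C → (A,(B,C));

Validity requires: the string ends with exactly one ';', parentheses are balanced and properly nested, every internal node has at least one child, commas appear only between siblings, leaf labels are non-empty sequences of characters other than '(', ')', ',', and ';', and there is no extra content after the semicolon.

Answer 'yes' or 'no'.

Input: ((F,M),(K,H,(S,Q),(Y,B,D)));X
Paren balance: 5 '(' vs 5 ')' OK
Ends with single ';': False
Full parse: FAILS (must end with ;)
Valid: False

Answer: no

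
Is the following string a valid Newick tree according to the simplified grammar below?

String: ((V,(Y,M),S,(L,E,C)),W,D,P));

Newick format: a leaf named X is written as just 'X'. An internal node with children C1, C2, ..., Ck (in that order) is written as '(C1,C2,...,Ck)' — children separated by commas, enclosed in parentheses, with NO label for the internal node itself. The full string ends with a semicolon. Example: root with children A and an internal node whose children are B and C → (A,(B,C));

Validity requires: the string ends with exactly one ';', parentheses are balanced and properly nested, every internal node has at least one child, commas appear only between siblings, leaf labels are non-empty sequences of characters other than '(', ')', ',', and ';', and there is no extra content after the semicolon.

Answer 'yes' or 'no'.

Input: ((V,(Y,M),S,(L,E,C)),W,D,P));
Paren balance: 4 '(' vs 5 ')' MISMATCH
Ends with single ';': True
Full parse: FAILS (extra content after tree at pos 27)
Valid: False

Answer: no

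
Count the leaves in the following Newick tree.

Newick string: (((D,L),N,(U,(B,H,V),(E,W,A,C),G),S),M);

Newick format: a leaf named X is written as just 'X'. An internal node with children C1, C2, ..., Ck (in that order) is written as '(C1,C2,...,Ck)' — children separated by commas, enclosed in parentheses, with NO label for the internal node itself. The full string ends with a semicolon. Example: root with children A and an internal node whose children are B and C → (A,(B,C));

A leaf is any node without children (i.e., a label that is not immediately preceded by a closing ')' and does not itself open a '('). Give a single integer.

Answer: 14

Derivation:
Newick: (((D,L),N,(U,(B,H,V),(E,W,A,C),G),S),M);
Scan left-to-right; a leaf is any maximal label run not followed by '(':
  pos 3: leaf 'D' → count = 1
  pos 5: leaf 'L' → count = 2
  pos 8: leaf 'N' → count = 3
  pos 11: leaf 'U' → count = 4
  pos 14: leaf 'B' → count = 5
  pos 16: leaf 'H' → count = 6
  pos 18: leaf 'V' → count = 7
  pos 22: leaf 'E' → count = 8
  pos 24: leaf 'W' → count = 9
  pos 26: leaf 'A' → count = 10
  pos 28: leaf 'C' → count = 11
  pos 31: leaf 'G' → count = 12
  pos 34: leaf 'S' → count = 13
  pos 37: leaf 'M' → count = 14
Total leaves: 14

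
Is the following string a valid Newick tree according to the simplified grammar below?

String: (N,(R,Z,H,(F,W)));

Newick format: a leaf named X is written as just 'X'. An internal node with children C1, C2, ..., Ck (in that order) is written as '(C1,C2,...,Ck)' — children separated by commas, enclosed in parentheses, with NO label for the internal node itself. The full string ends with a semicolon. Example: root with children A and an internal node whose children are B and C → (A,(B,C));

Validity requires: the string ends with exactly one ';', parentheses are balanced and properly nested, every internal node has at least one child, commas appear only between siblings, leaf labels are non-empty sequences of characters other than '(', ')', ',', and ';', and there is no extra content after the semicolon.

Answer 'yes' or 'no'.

Input: (N,(R,Z,H,(F,W)));
Paren balance: 3 '(' vs 3 ')' OK
Ends with single ';': True
Full parse: OK
Valid: True

Answer: yes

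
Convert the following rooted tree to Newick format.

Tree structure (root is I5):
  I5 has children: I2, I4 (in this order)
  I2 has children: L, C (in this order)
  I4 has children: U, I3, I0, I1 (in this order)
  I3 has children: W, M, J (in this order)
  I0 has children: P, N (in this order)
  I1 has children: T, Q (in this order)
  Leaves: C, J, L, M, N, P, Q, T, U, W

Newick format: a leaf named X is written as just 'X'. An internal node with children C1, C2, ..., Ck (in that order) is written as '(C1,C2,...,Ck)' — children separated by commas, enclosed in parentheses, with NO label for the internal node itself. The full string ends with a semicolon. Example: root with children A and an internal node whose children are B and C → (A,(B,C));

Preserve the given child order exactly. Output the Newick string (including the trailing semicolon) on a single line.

internal I5 with children ['I2', 'I4']
  internal I2 with children ['L', 'C']
    leaf 'L' → 'L'
    leaf 'C' → 'C'
  → '(L,C)'
  internal I4 with children ['U', 'I3', 'I0', 'I1']
    leaf 'U' → 'U'
    internal I3 with children ['W', 'M', 'J']
      leaf 'W' → 'W'
      leaf 'M' → 'M'
      leaf 'J' → 'J'
    → '(W,M,J)'
    internal I0 with children ['P', 'N']
      leaf 'P' → 'P'
      leaf 'N' → 'N'
    → '(P,N)'
    internal I1 with children ['T', 'Q']
      leaf 'T' → 'T'
      leaf 'Q' → 'Q'
    → '(T,Q)'
  → '(U,(W,M,J),(P,N),(T,Q))'
→ '((L,C),(U,(W,M,J),(P,N),(T,Q)))'
Final: ((L,C),(U,(W,M,J),(P,N),(T,Q)));

Answer: ((L,C),(U,(W,M,J),(P,N),(T,Q)));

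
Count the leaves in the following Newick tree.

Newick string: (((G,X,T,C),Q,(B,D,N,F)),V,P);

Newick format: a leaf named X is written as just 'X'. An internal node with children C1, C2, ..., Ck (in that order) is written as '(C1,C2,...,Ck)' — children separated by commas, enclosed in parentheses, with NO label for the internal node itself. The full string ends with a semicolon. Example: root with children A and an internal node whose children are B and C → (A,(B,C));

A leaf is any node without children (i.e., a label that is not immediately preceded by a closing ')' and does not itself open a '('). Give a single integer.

Newick: (((G,X,T,C),Q,(B,D,N,F)),V,P);
Scan left-to-right; a leaf is any maximal label run not followed by '(':
  pos 3: leaf 'G' → count = 1
  pos 5: leaf 'X' → count = 2
  pos 7: leaf 'T' → count = 3
  pos 9: leaf 'C' → count = 4
  pos 12: leaf 'Q' → count = 5
  pos 15: leaf 'B' → count = 6
  pos 17: leaf 'D' → count = 7
  pos 19: leaf 'N' → count = 8
  pos 21: leaf 'F' → count = 9
  pos 25: leaf 'V' → count = 10
  pos 27: leaf 'P' → count = 11
Total leaves: 11

Answer: 11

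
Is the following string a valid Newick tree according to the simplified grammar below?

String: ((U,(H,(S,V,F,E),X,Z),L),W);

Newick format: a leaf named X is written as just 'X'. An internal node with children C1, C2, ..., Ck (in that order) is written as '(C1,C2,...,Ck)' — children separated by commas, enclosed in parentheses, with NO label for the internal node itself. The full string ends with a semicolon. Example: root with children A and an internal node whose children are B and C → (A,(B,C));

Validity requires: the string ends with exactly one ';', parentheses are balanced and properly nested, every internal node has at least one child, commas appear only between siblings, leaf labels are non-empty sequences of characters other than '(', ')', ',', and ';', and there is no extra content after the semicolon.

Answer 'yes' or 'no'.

Answer: yes

Derivation:
Input: ((U,(H,(S,V,F,E),X,Z),L),W);
Paren balance: 4 '(' vs 4 ')' OK
Ends with single ';': True
Full parse: OK
Valid: True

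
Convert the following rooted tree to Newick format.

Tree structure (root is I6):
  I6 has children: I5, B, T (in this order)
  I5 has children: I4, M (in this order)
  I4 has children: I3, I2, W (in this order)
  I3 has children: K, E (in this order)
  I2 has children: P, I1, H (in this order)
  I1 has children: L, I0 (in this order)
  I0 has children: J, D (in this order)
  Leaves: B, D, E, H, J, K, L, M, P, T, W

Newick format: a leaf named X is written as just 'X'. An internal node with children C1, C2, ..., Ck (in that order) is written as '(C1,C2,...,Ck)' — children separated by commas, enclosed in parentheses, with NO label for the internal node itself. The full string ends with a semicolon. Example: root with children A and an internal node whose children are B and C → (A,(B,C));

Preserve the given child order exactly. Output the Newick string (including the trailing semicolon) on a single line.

internal I6 with children ['I5', 'B', 'T']
  internal I5 with children ['I4', 'M']
    internal I4 with children ['I3', 'I2', 'W']
      internal I3 with children ['K', 'E']
        leaf 'K' → 'K'
        leaf 'E' → 'E'
      → '(K,E)'
      internal I2 with children ['P', 'I1', 'H']
        leaf 'P' → 'P'
        internal I1 with children ['L', 'I0']
          leaf 'L' → 'L'
          internal I0 with children ['J', 'D']
            leaf 'J' → 'J'
            leaf 'D' → 'D'
          → '(J,D)'
        → '(L,(J,D))'
        leaf 'H' → 'H'
      → '(P,(L,(J,D)),H)'
      leaf 'W' → 'W'
    → '((K,E),(P,(L,(J,D)),H),W)'
    leaf 'M' → 'M'
  → '(((K,E),(P,(L,(J,D)),H),W),M)'
  leaf 'B' → 'B'
  leaf 'T' → 'T'
→ '((((K,E),(P,(L,(J,D)),H),W),M),B,T)'
Final: ((((K,E),(P,(L,(J,D)),H),W),M),B,T);

Answer: ((((K,E),(P,(L,(J,D)),H),W),M),B,T);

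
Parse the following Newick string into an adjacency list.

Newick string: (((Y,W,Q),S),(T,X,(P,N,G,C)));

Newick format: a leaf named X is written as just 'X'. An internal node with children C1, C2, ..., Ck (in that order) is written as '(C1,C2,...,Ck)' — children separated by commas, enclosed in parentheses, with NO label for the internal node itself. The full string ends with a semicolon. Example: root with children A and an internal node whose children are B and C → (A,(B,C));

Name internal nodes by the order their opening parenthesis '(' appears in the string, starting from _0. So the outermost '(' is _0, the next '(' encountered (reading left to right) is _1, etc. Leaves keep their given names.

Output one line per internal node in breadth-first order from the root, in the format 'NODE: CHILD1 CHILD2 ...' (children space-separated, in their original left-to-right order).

Input: (((Y,W,Q),S),(T,X,(P,N,G,C)));
Scanning left-to-right, naming '(' by encounter order:
  pos 0: '(' -> open internal node _0 (depth 1)
  pos 1: '(' -> open internal node _1 (depth 2)
  pos 2: '(' -> open internal node _2 (depth 3)
  pos 8: ')' -> close internal node _2 (now at depth 2)
  pos 11: ')' -> close internal node _1 (now at depth 1)
  pos 13: '(' -> open internal node _3 (depth 2)
  pos 18: '(' -> open internal node _4 (depth 3)
  pos 26: ')' -> close internal node _4 (now at depth 2)
  pos 27: ')' -> close internal node _3 (now at depth 1)
  pos 28: ')' -> close internal node _0 (now at depth 0)
Total internal nodes: 5
BFS adjacency from root:
  _0: _1 _3
  _1: _2 S
  _3: T X _4
  _2: Y W Q
  _4: P N G C

Answer: _0: _1 _3
_1: _2 S
_3: T X _4
_2: Y W Q
_4: P N G C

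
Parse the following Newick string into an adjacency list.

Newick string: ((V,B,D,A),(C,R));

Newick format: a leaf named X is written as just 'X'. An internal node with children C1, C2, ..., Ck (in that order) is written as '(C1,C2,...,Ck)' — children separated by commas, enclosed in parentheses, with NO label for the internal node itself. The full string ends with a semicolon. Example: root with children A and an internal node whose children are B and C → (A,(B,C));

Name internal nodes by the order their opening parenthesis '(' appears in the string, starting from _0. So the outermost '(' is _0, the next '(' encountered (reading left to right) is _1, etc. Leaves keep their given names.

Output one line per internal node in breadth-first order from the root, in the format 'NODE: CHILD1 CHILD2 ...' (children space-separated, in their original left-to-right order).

Answer: _0: _1 _2
_1: V B D A
_2: C R

Derivation:
Input: ((V,B,D,A),(C,R));
Scanning left-to-right, naming '(' by encounter order:
  pos 0: '(' -> open internal node _0 (depth 1)
  pos 1: '(' -> open internal node _1 (depth 2)
  pos 9: ')' -> close internal node _1 (now at depth 1)
  pos 11: '(' -> open internal node _2 (depth 2)
  pos 15: ')' -> close internal node _2 (now at depth 1)
  pos 16: ')' -> close internal node _0 (now at depth 0)
Total internal nodes: 3
BFS adjacency from root:
  _0: _1 _2
  _1: V B D A
  _2: C R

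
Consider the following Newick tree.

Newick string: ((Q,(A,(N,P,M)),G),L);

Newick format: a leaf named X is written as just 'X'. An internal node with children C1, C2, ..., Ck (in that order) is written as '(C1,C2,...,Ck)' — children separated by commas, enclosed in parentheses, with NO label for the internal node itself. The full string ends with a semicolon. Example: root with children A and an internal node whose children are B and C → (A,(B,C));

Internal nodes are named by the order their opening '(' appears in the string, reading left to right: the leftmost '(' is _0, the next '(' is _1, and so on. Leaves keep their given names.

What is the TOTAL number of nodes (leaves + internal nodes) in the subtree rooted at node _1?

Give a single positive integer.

Answer: 9

Derivation:
Newick: ((Q,(A,(N,P,M)),G),L);
Locate _1: it is the '(' at position 1 (the 2nd '(' reading left to right).
Query: subtree rooted at _1
_1: subtree_size = 1 + 8
  Q: subtree_size = 1 + 0
  _2: subtree_size = 1 + 5
    A: subtree_size = 1 + 0
    _3: subtree_size = 1 + 3
      N: subtree_size = 1 + 0
      P: subtree_size = 1 + 0
      M: subtree_size = 1 + 0
  G: subtree_size = 1 + 0
Total subtree size of _1: 9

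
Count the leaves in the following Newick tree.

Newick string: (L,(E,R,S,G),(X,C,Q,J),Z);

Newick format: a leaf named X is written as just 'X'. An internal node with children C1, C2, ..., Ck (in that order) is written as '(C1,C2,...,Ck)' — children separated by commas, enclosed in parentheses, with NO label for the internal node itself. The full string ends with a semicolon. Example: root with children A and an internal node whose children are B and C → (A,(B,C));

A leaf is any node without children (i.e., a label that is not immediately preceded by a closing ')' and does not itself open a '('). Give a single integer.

Newick: (L,(E,R,S,G),(X,C,Q,J),Z);
Scan left-to-right; a leaf is any maximal label run not followed by '(':
  pos 1: leaf 'L' → count = 1
  pos 4: leaf 'E' → count = 2
  pos 6: leaf 'R' → count = 3
  pos 8: leaf 'S' → count = 4
  pos 10: leaf 'G' → count = 5
  pos 14: leaf 'X' → count = 6
  pos 16: leaf 'C' → count = 7
  pos 18: leaf 'Q' → count = 8
  pos 20: leaf 'J' → count = 9
  pos 23: leaf 'Z' → count = 10
Total leaves: 10

Answer: 10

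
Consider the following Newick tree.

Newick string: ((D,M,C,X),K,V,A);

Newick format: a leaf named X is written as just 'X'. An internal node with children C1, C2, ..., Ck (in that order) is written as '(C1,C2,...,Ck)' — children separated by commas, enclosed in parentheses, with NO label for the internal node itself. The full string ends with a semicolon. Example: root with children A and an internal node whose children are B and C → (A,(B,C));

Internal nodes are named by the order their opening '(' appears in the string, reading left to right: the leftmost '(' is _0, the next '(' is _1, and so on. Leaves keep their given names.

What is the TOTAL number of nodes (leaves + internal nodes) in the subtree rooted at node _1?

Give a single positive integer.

Answer: 5

Derivation:
Newick: ((D,M,C,X),K,V,A);
Locate _1: it is the '(' at position 1 (the 2nd '(' reading left to right).
Query: subtree rooted at _1
_1: subtree_size = 1 + 4
  D: subtree_size = 1 + 0
  M: subtree_size = 1 + 0
  C: subtree_size = 1 + 0
  X: subtree_size = 1 + 0
Total subtree size of _1: 5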